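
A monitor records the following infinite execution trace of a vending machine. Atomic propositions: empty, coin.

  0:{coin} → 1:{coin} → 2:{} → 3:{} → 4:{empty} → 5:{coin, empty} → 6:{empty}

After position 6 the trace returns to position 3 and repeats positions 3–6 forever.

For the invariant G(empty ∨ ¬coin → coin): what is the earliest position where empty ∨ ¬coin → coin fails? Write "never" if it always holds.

Check empty ∨ ¬coin → coin at each position in order: 0 ✓, 1 ✓.
At position 2 the labels are {}, so empty ∨ ¬coin → coin is false there. This is the first violation.

2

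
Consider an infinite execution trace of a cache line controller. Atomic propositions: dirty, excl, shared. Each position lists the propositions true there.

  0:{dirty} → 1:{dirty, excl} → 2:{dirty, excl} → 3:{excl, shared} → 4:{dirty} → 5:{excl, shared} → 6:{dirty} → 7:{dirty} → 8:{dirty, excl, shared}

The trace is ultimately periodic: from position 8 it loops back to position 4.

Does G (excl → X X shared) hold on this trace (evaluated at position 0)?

excl → X X shared must hold at every position from 0 onward. It fails at position 2, so G (excl → X X shared) is false.
Positions where excl holds: 1, 2, 3, 5, 8.
Check X X shared at each: 1→ok, 2→fails, 3→ok, 5→fails, 8→ok.

Does not hold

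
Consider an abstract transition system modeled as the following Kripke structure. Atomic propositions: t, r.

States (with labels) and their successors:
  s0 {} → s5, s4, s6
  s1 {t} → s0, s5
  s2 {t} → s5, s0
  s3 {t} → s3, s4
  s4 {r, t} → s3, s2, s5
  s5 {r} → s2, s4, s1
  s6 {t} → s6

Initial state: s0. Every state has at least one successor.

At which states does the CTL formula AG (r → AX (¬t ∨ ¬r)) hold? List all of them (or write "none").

States satisfying r → AX (¬t ∨ ¬r): {s0, s1, s2, s3, s4, s6}.
States satisfying AG (r → AX (¬t ∨ ¬r)): {s6}.

{s6}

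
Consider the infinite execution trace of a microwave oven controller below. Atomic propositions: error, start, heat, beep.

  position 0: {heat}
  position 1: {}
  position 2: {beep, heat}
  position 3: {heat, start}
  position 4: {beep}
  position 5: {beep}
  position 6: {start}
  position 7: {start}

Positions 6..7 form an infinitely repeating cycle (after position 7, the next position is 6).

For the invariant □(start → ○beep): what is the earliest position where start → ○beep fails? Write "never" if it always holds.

Check start → ○beep at each position in order: 0 ✓, 1 ✓, 2 ✓, 3 ✓, 4 ✓, 5 ✓.
At position 6 the labels are {start} and the next position 7 has {start}, so start → ○beep is false there. This is the first violation.

6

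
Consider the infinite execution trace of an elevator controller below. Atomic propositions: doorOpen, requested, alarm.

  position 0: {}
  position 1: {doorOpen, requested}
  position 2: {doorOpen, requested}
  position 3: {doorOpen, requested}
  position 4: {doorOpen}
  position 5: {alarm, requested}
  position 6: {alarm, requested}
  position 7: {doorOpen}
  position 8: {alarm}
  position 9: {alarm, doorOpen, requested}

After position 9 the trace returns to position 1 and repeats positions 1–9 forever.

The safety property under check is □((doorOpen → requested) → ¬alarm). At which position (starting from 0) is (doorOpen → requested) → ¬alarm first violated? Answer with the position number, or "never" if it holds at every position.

Check (doorOpen → requested) → ¬alarm at each position in order: 0 ✓, 1 ✓, 2 ✓, 3 ✓, 4 ✓.
At position 5 the labels are {alarm, requested}, so (doorOpen → requested) → ¬alarm is false there. This is the first violation.

5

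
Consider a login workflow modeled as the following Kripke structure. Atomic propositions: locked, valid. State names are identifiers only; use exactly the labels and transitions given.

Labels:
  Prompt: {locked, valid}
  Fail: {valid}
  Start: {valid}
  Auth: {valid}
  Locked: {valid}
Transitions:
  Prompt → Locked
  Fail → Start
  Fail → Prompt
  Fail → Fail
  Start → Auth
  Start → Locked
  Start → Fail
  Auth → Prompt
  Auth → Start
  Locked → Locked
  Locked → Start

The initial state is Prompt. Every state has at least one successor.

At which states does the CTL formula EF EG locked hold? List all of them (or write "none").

none

States satisfying EG locked: ∅.
States satisfying EF EG locked: ∅.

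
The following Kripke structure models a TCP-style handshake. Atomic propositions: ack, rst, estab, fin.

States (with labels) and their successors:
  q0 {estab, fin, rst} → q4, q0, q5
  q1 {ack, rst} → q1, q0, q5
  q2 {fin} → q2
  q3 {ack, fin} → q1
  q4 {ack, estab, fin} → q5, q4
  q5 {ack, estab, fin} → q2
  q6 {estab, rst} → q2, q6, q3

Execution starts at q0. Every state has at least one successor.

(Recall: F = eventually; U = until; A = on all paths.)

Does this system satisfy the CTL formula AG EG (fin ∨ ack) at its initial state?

States satisfying EG (fin ∨ ack): {q0, q1, q2, q3, q4, q5}.
States satisfying AG EG (fin ∨ ack): {q0, q1, q2, q3, q4, q5}.
Every state reachable from q0 satisfies EG (fin ∨ ack).
q0 ∈ Sat(AG EG (fin ∨ ack)).

Yes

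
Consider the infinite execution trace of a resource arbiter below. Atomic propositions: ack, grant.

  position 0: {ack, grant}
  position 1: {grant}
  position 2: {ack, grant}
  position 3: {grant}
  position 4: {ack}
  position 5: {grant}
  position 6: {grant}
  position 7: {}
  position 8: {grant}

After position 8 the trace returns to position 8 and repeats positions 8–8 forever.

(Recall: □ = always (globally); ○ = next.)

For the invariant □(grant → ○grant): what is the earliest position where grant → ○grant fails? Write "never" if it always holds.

Check grant → ○grant at each position in order: 0 ✓, 1 ✓, 2 ✓.
At position 3 the labels are {grant} and the next position 4 has {ack}, so grant → ○grant is false there. This is the first violation.

3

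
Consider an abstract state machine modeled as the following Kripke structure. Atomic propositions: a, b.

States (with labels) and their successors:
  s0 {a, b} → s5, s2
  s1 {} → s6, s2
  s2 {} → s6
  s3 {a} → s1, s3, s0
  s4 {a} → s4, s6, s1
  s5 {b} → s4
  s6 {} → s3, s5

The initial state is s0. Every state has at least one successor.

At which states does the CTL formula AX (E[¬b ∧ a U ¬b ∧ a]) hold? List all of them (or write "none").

States satisfying E[¬b ∧ a U ¬b ∧ a]: {s3, s4}.
States satisfying AX (E[¬b ∧ a U ¬b ∧ a]): {s5}.

{s5}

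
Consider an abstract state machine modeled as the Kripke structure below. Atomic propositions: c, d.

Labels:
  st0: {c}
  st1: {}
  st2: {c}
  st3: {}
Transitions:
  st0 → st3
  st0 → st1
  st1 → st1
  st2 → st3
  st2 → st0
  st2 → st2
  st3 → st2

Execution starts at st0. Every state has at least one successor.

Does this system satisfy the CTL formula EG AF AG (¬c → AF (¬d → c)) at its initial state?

States satisfying AF AG (¬c → AF (¬d → c)): ∅.
States satisfying EG AF AG (¬c → AF (¬d → c)): ∅.
No suitable path/successor from st0 witnesses the formula.
st0 ∉ Sat(EG AF AG (¬c → AF (¬d → c))).

Does not hold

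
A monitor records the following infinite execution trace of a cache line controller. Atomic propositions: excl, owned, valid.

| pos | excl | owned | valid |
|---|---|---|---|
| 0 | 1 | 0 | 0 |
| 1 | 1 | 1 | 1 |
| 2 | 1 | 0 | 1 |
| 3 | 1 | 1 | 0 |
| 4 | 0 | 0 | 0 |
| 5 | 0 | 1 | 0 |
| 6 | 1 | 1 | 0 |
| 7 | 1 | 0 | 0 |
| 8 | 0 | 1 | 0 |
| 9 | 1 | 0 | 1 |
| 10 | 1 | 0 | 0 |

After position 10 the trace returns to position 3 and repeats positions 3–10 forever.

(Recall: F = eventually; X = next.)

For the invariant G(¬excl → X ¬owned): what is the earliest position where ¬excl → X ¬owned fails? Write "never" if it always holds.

4

Check ¬excl → X ¬owned at each position in order: 0 ✓, 1 ✓, 2 ✓, 3 ✓.
At position 4 the labels are {} and the next position 5 has {owned}, so ¬excl → X ¬owned is false there. This is the first violation.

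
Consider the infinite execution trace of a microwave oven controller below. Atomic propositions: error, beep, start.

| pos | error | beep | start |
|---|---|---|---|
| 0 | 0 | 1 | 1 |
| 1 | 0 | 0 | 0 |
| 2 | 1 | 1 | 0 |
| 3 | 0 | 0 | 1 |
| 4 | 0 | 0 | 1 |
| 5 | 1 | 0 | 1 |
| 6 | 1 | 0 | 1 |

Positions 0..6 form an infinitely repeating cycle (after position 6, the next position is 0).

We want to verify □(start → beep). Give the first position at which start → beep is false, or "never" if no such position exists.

Check start → beep at each position in order: 0 ✓, 1 ✓, 2 ✓.
At position 3 the labels are {start}, so start → beep is false there. This is the first violation.

3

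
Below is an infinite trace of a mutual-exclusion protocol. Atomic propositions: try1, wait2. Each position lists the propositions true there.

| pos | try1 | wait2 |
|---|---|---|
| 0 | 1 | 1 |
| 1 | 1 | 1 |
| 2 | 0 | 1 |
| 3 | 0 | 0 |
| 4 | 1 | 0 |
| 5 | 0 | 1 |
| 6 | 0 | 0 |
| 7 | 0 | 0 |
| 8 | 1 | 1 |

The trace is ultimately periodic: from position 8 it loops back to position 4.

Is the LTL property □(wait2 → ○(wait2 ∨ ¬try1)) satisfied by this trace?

Violated

wait2 → ○(wait2 ∨ ¬try1) must hold at every position from 0 onward. It fails at position 8, so □(wait2 → ○(wait2 ∨ ¬try1)) is false.
Positions where wait2 holds: 0, 1, 2, 5, 8.
Check ○(wait2 ∨ ¬try1) at each: 0→ok, 1→ok, 2→ok, 5→ok, 8→fails.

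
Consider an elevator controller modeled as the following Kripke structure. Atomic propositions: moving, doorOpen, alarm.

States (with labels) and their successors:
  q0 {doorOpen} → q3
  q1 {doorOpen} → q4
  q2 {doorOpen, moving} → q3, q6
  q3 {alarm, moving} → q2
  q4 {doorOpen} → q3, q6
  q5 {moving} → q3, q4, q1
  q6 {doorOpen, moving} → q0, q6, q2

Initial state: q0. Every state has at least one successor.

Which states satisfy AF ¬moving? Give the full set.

States satisfying ¬moving: {q0, q1, q4}.
States satisfying AF ¬moving: {q0, q1, q4}.

{q0, q1, q4}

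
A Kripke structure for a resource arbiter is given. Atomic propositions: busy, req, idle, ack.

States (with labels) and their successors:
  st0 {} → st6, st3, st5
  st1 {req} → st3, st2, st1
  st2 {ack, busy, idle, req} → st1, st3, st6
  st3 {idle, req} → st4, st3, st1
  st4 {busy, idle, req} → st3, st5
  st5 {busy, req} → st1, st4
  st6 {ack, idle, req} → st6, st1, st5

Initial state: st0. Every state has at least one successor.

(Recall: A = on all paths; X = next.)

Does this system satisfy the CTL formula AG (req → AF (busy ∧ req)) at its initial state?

States satisfying req → AF (busy ∧ req): {st0, st2, st4, st5}.
States satisfying AG (req → AF (busy ∧ req)): ∅.
st1 is reachable from st0 and violates req → AF (busy ∧ req), so AG fails at st0.
st0 ∉ Sat(AG (req → AF (busy ∧ req))).

No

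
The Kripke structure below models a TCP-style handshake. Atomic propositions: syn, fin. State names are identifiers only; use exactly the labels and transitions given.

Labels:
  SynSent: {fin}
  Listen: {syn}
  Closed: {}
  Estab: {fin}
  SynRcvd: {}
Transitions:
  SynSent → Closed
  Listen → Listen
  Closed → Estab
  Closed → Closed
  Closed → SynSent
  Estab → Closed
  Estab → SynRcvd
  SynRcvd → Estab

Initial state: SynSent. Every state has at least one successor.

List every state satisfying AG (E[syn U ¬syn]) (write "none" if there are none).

States satisfying E[syn U ¬syn]: {SynSent, Closed, Estab, SynRcvd}.
States satisfying AG (E[syn U ¬syn]): {SynSent, Closed, Estab, SynRcvd}.

{SynSent, Closed, Estab, SynRcvd}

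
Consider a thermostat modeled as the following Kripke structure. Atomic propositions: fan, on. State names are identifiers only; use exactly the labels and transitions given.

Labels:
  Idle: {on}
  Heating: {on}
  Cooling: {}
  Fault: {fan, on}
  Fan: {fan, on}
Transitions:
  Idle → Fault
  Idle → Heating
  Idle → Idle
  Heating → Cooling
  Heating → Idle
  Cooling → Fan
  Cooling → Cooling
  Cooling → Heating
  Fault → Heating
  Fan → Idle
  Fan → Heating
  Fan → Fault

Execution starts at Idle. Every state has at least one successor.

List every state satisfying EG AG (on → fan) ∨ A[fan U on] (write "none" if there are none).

States satisfying AG (on → fan): ∅.
States satisfying EG AG (on → fan): ∅.
States satisfying fan: {Fault, Fan}.
States satisfying on: {Idle, Heating, Fault, Fan}.
States satisfying A[fan U on]: {Idle, Heating, Fault, Fan}.
States satisfying EG AG (on → fan) ∨ A[fan U on]: {Idle, Heating, Fault, Fan}.

{Idle, Heating, Fault, Fan}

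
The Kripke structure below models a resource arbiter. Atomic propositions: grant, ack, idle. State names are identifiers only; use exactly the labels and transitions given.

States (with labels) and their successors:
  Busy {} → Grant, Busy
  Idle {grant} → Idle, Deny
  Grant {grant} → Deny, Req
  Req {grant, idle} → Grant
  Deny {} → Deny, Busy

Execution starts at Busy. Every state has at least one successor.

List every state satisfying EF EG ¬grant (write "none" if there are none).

{Busy, Idle, Grant, Req, Deny}

States satisfying EG ¬grant: {Busy, Deny}.
States satisfying EF EG ¬grant: {Busy, Idle, Grant, Req, Deny}.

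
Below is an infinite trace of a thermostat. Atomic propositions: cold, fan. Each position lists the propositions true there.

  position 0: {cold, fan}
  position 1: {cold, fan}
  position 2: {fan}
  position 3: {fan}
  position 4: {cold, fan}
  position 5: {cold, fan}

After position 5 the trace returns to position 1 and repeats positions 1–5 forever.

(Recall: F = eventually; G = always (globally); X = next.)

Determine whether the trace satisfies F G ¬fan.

Does not hold

G ¬fan is false at every position 0..5, so it never becomes true and F G ¬fan fails.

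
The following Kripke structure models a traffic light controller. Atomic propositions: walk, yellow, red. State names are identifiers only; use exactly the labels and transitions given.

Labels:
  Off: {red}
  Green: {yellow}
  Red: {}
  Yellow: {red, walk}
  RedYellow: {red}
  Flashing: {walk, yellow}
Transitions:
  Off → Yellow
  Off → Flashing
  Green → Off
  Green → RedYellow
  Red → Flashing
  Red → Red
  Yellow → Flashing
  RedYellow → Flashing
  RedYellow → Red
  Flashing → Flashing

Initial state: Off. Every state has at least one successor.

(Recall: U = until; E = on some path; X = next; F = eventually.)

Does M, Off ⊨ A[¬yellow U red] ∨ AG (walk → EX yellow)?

Holds

States satisfying ¬yellow: {Off, Red, Yellow, RedYellow}.
States satisfying red: {Off, Yellow, RedYellow}.
States satisfying A[¬yellow U red]: {Off, Yellow, RedYellow}.
States satisfying walk → EX yellow: {Off, Green, Red, Yellow, RedYellow, Flashing}.
States satisfying AG (walk → EX yellow): {Off, Green, Red, Yellow, RedYellow, Flashing}.
States satisfying A[¬yellow U red] ∨ AG (walk → EX yellow): {Off, Green, Red, Yellow, RedYellow, Flashing}.
Off ∈ Sat(A[¬yellow U red] ∨ AG (walk → EX yellow)).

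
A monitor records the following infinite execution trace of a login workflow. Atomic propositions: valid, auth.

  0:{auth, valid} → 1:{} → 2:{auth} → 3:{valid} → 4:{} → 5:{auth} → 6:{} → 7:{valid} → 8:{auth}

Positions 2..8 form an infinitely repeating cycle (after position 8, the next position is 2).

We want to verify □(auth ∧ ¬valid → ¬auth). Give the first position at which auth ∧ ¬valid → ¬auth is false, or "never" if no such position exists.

2

Check auth ∧ ¬valid → ¬auth at each position in order: 0 ✓, 1 ✓.
At position 2 the labels are {auth}, so auth ∧ ¬valid → ¬auth is false there. This is the first violation.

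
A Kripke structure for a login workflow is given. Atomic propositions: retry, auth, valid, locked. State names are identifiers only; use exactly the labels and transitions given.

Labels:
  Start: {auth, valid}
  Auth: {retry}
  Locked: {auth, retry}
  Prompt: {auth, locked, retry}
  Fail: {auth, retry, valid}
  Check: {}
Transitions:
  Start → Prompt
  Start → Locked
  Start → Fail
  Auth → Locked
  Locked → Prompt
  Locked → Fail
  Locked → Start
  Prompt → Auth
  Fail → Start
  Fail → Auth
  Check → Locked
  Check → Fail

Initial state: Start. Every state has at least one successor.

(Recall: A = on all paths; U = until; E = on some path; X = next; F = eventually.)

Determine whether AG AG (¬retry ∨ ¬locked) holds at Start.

Does not hold

States satisfying AG (¬retry ∨ ¬locked): ∅.
States satisfying AG AG (¬retry ∨ ¬locked): ∅.
Auth is reachable from Start and violates AG (¬retry ∨ ¬locked), so AG fails at Start.
Start ∉ Sat(AG AG (¬retry ∨ ¬locked)).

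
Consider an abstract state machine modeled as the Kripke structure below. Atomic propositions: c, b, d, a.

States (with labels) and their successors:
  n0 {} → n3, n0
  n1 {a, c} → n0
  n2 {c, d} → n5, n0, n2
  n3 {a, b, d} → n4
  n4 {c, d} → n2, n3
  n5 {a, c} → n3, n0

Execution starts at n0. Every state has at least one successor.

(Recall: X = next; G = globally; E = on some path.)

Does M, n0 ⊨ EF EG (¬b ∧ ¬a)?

Holds

States satisfying EG (¬b ∧ ¬a): {n0, n2, n4}.
States satisfying EF EG (¬b ∧ ¬a): {n0, n1, n2, n3, n4, n5}.
Some path from n0 reaches a state where EG (¬b ∧ ¬a) holds.
n0 ∈ Sat(EF EG (¬b ∧ ¬a)).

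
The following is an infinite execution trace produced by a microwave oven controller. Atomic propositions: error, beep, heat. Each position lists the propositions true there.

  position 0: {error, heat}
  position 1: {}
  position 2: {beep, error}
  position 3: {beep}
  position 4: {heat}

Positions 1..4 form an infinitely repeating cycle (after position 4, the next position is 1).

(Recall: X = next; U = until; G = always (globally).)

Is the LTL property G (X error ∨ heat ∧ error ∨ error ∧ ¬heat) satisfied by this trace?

Violated

X error ∨ heat ∧ error ∨ error ∧ ¬heat must hold at every position from 0 onward. It fails at position 3, so G (X error ∨ heat ∧ error ∨ error ∧ ¬heat) is false.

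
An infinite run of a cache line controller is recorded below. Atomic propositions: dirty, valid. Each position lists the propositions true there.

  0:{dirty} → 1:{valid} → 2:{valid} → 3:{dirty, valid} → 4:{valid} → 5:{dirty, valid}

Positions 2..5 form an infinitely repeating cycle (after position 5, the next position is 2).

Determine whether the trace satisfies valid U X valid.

Holds

Walking from position 0: X valid first holds at position 0, and valid holds at every earlier position along the way, so valid U X valid holds.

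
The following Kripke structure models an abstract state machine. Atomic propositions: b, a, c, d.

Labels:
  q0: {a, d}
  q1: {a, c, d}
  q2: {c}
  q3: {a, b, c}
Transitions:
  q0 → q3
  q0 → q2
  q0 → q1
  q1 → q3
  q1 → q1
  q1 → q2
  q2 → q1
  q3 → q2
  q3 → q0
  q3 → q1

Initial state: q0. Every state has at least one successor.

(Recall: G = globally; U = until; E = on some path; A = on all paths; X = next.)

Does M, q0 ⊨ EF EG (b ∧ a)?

States satisfying EG (b ∧ a): ∅.
States satisfying EF EG (b ∧ a): ∅.
No suitable path/successor from q0 witnesses the formula.
q0 ∉ Sat(EF EG (b ∧ a)).

Violated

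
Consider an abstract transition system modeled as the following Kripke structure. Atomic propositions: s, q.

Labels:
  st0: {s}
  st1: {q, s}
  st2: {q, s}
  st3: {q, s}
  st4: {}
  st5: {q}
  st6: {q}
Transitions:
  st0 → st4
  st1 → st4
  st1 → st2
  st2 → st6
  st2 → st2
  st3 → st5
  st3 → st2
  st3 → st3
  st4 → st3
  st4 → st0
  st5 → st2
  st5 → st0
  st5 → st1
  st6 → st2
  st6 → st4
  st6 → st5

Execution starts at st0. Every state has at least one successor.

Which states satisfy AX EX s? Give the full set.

{st0, st1, st2, st3, st6}

States satisfying EX s: {st1, st2, st3, st4, st5, st6}.
States satisfying AX EX s: {st0, st1, st2, st3, st6}.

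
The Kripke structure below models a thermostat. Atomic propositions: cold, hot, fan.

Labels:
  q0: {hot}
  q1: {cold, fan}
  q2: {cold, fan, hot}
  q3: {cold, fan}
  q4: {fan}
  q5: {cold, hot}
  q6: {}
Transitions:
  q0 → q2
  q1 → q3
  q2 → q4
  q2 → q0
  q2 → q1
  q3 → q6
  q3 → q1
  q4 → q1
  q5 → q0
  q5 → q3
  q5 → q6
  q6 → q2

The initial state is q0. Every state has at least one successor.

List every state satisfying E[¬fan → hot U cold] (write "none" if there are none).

States satisfying ¬fan → hot: {q0, q1, q2, q3, q4, q5}.
States satisfying cold: {q1, q2, q3, q5}.
States satisfying E[¬fan → hot U cold]: {q0, q1, q2, q3, q4, q5}.

{q0, q1, q2, q3, q4, q5}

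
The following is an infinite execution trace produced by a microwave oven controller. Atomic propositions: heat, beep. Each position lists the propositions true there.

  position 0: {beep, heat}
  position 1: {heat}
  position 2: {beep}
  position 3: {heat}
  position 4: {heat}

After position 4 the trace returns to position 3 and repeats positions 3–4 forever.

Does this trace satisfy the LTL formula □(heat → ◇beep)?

Does not hold

heat → ◇beep must hold at every position from 0 onward. It fails at position 3, so □(heat → ◇beep) is false.
Positions where heat holds: 0, 1, 3, 4.
Check ◇beep at each: 0→ok, 1→ok, 3→fails, 4→fails.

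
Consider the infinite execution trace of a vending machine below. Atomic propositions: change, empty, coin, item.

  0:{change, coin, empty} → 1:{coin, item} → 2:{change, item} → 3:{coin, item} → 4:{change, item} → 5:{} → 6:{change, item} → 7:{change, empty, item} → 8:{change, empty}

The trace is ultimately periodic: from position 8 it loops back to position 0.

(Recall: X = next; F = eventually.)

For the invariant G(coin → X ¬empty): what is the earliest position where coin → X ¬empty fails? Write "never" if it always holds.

never

coin → X ¬empty holds at every position 0..8, and those are all the positions the trace ever visits, so the invariant G(coin → X ¬empty) is never violated.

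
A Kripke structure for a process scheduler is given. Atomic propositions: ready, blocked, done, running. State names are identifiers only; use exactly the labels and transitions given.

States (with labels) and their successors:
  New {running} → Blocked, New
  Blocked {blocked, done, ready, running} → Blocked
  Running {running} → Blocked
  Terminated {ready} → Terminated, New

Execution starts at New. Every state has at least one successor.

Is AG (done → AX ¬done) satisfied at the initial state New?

States satisfying done → AX ¬done: {New, Running, Terminated}.
States satisfying AG (done → AX ¬done): ∅.
Blocked is reachable from New and violates done → AX ¬done, so AG fails at New.
New ∉ Sat(AG (done → AX ¬done)).

No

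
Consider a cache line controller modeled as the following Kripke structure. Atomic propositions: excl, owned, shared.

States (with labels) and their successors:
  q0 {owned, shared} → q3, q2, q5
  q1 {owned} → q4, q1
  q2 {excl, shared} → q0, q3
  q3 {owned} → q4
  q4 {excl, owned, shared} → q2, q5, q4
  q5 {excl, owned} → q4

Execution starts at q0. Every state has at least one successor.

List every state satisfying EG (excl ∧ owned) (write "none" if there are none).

States satisfying excl ∧ owned: {q4, q5}.
States satisfying EG (excl ∧ owned): {q4, q5}.

{q4, q5}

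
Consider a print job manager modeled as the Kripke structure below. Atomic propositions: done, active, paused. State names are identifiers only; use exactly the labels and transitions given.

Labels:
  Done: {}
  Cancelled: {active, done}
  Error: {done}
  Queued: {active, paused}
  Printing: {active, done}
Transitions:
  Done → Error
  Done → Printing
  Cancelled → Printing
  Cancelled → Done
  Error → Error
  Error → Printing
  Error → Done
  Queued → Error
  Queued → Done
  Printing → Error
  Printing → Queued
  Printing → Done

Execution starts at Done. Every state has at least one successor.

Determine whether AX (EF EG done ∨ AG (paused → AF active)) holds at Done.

States satisfying EF EG done ∨ AG (paused → AF active): {Done, Cancelled, Error, Queued, Printing}.
States satisfying AX (EF EG done ∨ AG (paused → AF active)): {Done, Cancelled, Error, Queued, Printing}.
Done ∈ Sat(AX (EF EG done ∨ AG (paused → AF active))).

Holds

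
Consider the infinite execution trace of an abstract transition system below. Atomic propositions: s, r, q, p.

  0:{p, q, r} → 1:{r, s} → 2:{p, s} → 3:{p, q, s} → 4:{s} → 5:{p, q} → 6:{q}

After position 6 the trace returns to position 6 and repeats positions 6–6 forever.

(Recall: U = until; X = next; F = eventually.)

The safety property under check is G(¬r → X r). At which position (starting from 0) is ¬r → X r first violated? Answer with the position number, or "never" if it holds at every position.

2

Check ¬r → X r at each position in order: 0 ✓, 1 ✓.
At position 2 the labels are {p, s} and the next position 3 has {p, q, s}, so ¬r → X r is false there. This is the first violation.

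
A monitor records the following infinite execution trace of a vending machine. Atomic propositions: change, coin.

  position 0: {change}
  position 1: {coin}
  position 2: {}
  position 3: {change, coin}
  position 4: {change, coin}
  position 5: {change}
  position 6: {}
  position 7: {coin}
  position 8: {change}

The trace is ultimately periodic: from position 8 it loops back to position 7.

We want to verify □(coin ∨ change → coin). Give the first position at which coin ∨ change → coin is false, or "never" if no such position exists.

At position 0 the labels are {change}, so coin ∨ change → coin is false there. This is the first violation.

0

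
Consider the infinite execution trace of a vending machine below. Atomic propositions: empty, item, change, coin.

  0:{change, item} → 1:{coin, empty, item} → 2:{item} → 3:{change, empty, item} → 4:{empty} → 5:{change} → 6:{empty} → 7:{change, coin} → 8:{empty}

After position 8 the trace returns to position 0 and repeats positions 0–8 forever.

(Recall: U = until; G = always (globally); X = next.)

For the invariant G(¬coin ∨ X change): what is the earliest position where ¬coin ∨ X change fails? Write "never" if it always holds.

Check ¬coin ∨ X change at each position in order: 0 ✓.
At position 1 the labels are {coin, empty, item} and the next position 2 has {item}, so ¬coin ∨ X change is false there. This is the first violation.

1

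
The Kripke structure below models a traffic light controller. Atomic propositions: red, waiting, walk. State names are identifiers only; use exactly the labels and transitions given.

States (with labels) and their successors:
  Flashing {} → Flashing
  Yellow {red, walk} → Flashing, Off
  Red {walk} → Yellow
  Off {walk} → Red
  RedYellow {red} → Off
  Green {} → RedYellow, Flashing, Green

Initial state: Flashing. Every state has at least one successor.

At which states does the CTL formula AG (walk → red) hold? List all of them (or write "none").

States satisfying walk → red: {Flashing, Yellow, RedYellow, Green}.
States satisfying AG (walk → red): {Flashing}.

{Flashing}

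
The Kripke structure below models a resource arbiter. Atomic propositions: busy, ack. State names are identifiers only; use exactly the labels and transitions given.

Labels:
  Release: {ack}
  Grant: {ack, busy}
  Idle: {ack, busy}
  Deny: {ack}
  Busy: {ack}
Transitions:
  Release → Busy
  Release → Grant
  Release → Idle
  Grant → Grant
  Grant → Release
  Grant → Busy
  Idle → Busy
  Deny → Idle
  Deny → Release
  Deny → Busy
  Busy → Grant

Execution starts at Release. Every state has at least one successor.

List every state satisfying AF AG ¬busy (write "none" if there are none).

none

States satisfying AG ¬busy: ∅.
States satisfying AF AG ¬busy: ∅.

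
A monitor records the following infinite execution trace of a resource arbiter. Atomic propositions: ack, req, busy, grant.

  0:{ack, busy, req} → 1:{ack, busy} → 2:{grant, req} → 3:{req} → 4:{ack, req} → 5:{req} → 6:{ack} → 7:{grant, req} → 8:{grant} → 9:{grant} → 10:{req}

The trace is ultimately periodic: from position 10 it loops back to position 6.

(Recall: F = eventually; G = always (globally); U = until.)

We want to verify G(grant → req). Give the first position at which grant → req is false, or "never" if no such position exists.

8

Check grant → req at each position in order: 0 ✓, 1 ✓, 2 ✓, 3 ✓, 4 ✓, 5 ✓, 6 ✓, 7 ✓.
At position 8 the labels are {grant}, so grant → req is false there. This is the first violation.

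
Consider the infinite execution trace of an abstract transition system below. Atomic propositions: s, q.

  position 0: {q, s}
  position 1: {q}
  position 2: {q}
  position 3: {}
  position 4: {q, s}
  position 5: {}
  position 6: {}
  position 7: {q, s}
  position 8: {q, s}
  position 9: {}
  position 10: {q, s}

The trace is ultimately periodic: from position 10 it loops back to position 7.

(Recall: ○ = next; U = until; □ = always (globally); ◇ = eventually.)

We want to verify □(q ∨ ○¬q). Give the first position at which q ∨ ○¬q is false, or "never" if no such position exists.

3

Check q ∨ ○¬q at each position in order: 0 ✓, 1 ✓, 2 ✓.
At position 3 the labels are {} and the next position 4 has {q, s}, so q ∨ ○¬q is false there. This is the first violation.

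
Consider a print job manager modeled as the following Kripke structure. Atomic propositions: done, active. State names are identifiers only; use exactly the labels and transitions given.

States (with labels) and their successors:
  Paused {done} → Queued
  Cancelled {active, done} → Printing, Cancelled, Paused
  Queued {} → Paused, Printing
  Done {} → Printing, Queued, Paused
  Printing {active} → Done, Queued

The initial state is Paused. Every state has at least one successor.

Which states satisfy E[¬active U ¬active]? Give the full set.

States satisfying ¬active: {Paused, Queued, Done}.
States satisfying E[¬active U ¬active]: {Paused, Queued, Done}.

{Paused, Queued, Done}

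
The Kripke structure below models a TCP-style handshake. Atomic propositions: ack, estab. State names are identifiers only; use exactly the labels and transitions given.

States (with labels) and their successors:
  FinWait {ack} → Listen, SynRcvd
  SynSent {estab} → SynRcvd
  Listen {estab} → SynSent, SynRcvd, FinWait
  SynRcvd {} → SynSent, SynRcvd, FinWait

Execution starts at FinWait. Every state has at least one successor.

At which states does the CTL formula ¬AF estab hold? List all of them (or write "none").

{FinWait, SynRcvd}

States satisfying estab: {SynSent, Listen}.
States satisfying AF estab: {SynSent, Listen}.
States satisfying ¬AF estab: {FinWait, SynRcvd}.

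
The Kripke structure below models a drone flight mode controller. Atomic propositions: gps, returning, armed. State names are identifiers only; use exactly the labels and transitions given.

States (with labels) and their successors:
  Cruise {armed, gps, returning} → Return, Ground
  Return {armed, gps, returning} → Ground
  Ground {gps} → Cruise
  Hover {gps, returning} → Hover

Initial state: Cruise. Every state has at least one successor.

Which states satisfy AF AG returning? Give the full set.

{Hover}

States satisfying AG returning: {Hover}.
States satisfying AF AG returning: {Hover}.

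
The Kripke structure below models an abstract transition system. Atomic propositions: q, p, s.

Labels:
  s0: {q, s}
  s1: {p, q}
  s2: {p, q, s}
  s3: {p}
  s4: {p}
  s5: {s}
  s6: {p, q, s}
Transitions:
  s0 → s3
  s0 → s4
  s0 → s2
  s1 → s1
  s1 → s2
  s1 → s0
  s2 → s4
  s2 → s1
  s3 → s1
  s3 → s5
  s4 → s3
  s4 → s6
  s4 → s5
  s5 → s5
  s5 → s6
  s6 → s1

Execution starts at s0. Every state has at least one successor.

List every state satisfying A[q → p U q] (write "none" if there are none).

{s0, s1, s2, s6}

States satisfying q → p: {s1, s2, s3, s4, s5, s6}.
States satisfying q: {s0, s1, s2, s6}.
States satisfying A[q → p U q]: {s0, s1, s2, s6}.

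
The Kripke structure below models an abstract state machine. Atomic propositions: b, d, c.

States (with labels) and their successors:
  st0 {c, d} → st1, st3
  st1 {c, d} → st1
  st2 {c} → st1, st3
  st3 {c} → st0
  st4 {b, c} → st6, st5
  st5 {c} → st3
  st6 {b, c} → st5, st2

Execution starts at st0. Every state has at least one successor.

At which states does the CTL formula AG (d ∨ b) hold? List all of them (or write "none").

{st1}

States satisfying d ∨ b: {st0, st1, st4, st6}.
States satisfying AG (d ∨ b): {st1}.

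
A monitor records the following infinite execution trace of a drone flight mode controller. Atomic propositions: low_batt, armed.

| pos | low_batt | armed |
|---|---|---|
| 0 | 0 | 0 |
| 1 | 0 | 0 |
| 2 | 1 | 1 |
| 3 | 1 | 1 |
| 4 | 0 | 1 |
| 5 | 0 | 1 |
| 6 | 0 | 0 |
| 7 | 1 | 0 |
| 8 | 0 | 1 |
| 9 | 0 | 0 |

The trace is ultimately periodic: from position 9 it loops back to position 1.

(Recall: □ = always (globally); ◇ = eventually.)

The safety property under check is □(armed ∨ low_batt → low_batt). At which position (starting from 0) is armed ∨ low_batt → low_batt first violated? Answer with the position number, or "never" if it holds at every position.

4

Check armed ∨ low_batt → low_batt at each position in order: 0 ✓, 1 ✓, 2 ✓, 3 ✓.
At position 4 the labels are {armed}, so armed ∨ low_batt → low_batt is false there. This is the first violation.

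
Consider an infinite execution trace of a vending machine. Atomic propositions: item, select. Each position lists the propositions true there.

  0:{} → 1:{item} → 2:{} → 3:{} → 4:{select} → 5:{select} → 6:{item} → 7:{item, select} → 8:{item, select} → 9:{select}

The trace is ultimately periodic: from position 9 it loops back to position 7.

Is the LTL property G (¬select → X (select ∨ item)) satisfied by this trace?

¬select → X (select ∨ item) must hold at every position from 0 onward. It fails at position 1, so G (¬select → X (select ∨ item)) is false.
Positions where ¬select holds: 0, 1, 2, 3, 6.
Check X (select ∨ item) at each: 0→ok, 1→fails, 2→fails, 3→ok, 6→ok.

Does not hold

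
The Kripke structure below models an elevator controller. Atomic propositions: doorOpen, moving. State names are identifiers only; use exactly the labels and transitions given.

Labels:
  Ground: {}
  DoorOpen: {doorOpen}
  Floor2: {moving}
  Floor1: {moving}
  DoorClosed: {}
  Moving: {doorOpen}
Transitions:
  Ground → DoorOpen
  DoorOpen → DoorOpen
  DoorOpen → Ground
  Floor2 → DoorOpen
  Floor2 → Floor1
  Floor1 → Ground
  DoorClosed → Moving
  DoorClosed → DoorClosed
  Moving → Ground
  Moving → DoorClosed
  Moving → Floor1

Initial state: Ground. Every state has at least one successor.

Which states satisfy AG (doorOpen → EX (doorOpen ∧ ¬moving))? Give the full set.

{Ground, DoorOpen, Floor2, Floor1}

States satisfying doorOpen → EX (doorOpen ∧ ¬moving): {Ground, DoorOpen, Floor2, Floor1, DoorClosed}.
States satisfying AG (doorOpen → EX (doorOpen ∧ ¬moving)): {Ground, DoorOpen, Floor2, Floor1}.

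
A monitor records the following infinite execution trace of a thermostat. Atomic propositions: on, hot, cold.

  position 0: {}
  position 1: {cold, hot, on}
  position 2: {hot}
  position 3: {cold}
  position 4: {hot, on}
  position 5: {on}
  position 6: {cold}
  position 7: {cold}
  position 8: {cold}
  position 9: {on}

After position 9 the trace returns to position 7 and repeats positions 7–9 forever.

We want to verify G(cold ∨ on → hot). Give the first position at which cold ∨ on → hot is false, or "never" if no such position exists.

Check cold ∨ on → hot at each position in order: 0 ✓, 1 ✓, 2 ✓.
At position 3 the labels are {cold}, so cold ∨ on → hot is false there. This is the first violation.

3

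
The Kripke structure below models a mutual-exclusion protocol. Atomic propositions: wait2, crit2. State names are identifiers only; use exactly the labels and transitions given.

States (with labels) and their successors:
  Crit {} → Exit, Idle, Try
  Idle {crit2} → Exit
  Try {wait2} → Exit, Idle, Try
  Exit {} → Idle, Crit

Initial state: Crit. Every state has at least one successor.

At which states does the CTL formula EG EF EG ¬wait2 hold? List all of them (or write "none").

States satisfying EF EG ¬wait2: {Crit, Idle, Try, Exit}.
States satisfying EG EF EG ¬wait2: {Crit, Idle, Try, Exit}.

{Crit, Idle, Try, Exit}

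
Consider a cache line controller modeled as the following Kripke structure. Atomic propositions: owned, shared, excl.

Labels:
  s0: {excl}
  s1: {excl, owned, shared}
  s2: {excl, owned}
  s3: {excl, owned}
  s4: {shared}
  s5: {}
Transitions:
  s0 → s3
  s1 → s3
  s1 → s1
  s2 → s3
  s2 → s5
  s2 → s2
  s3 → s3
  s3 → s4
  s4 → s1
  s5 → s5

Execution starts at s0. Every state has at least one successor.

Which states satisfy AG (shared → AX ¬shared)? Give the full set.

{s5}

States satisfying shared → AX ¬shared: {s0, s2, s3, s5}.
States satisfying AG (shared → AX ¬shared): {s5}.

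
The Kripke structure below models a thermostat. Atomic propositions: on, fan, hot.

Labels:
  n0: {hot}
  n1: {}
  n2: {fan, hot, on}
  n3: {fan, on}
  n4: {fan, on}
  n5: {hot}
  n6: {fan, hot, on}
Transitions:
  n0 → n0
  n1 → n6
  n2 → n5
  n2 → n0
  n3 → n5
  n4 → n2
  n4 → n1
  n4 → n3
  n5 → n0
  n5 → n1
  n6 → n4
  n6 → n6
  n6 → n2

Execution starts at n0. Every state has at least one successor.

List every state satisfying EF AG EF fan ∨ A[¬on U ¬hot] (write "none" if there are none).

{n1, n3, n4}

States satisfying AG EF fan: ∅.
States satisfying EF AG EF fan: ∅.
States satisfying ¬on: {n0, n1, n5}.
States satisfying ¬hot: {n1, n3, n4}.
States satisfying A[¬on U ¬hot]: {n1, n3, n4}.
States satisfying EF AG EF fan ∨ A[¬on U ¬hot]: {n1, n3, n4}.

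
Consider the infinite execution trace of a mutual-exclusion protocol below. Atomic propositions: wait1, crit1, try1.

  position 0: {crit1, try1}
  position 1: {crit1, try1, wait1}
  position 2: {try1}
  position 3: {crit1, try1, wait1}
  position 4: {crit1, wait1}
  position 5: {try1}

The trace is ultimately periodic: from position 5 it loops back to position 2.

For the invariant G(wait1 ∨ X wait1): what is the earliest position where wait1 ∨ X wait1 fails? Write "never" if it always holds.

Check wait1 ∨ X wait1 at each position in order: 0 ✓, 1 ✓, 2 ✓, 3 ✓, 4 ✓.
At position 5 the labels are {try1} and the next position 2 has {try1}, so wait1 ∨ X wait1 is false there. This is the first violation.

5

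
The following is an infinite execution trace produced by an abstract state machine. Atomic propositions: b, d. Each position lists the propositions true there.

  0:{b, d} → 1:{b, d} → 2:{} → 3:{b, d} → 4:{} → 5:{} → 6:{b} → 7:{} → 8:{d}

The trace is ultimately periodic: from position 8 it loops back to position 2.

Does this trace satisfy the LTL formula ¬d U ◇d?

Holds

Walking from position 0: ◇d first holds at position 0, and ¬d holds at every earlier position along the way, so ¬d U ◇d holds.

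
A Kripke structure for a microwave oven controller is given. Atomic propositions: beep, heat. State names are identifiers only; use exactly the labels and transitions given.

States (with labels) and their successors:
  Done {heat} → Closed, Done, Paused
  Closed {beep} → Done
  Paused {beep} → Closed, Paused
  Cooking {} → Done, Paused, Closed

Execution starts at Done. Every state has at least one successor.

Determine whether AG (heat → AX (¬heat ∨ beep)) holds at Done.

Violated

States satisfying heat → AX (¬heat ∨ beep): {Closed, Paused, Cooking}.
States satisfying AG (heat → AX (¬heat ∨ beep)): ∅.
Done is reachable from Done and violates heat → AX (¬heat ∨ beep), so AG fails at Done.
Done ∉ Sat(AG (heat → AX (¬heat ∨ beep))).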